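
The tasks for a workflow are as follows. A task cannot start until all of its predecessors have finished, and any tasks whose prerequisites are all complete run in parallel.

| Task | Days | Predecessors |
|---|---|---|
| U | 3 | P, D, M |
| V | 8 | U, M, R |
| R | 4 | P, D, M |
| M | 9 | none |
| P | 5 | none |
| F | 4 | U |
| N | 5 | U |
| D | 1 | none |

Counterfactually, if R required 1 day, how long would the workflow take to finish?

As given, the longest chain is M→R→V = 9+4+8 = 21, so the finish is 21 days.
R is on the critical path; changing it to 1 makes that path 18 days.
The binding chain switches to M→U→V = 9+3+8 = 20; finish 20 days.

20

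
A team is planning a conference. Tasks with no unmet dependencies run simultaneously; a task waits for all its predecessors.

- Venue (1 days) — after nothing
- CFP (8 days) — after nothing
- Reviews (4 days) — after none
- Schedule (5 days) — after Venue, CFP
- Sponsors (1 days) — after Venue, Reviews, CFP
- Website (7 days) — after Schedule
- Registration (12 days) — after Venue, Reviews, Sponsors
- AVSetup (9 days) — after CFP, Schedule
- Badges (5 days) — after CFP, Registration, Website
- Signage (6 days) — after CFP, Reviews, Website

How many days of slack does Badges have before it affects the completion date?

0

CFP→Schedule→Website→Signage = 8+5+7+6 = 26 sets the makespan at 26 days.
Longest path through Badges: 26 days (earliest finish 26, latest finish 26).
So Badges can slip 26 − 26 = 0 days.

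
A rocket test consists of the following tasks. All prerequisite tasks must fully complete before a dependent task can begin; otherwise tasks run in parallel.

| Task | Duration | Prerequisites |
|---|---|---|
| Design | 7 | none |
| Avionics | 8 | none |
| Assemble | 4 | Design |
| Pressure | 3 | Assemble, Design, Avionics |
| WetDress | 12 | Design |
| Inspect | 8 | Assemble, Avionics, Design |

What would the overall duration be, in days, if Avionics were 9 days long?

19

As given, the longest chain is Design→Assemble→Inspect = 7+4+8 = 19, so the finish is 19 days.
Avionics is off the critical path — its longest chain is 16 days, giving 3 of slack.
The critical path is still Design→Assemble→Inspect; finish is now 19 days.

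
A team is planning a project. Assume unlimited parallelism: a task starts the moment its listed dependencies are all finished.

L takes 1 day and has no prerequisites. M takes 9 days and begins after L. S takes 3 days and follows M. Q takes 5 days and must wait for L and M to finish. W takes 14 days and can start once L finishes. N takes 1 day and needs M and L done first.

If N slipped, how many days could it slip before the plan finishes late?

4

L→M→Q = 1+9+5 = 15 sets the makespan at 15 days.
Longest path through N: 11 days (earliest finish 11, latest finish 15).
So N can slip 15 − 11 = 4 days.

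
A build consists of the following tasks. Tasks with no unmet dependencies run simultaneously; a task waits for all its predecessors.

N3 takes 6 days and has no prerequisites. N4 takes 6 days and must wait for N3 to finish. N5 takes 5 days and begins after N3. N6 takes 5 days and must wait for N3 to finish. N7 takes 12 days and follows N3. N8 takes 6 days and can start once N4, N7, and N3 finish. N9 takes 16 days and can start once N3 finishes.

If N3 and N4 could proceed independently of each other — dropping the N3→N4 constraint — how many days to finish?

24

Original critical path: N3→N7→N8 = 6+12+6 = 24 ⇒ 24 days.
Without N3→N4, N4's earliest start moves from 6 to 0.
New critical path: N3→N7→N8 = 6+12+6 = 24 ⇒ 24 days.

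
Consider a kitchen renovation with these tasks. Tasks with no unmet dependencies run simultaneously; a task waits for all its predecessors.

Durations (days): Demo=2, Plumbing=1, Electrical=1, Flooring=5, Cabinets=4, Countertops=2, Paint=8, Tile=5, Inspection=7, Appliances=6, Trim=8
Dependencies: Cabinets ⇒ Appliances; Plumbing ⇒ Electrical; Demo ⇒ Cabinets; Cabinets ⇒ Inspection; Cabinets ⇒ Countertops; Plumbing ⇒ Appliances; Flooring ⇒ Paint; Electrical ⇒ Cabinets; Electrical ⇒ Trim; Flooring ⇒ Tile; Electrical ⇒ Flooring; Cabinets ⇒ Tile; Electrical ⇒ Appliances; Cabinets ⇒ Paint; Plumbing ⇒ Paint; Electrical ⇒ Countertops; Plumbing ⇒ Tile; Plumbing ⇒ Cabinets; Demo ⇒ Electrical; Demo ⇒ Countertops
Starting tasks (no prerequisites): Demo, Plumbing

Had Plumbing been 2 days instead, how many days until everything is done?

Critical path before the change: Demo→Electrical→Flooring→Paint = 2+1+5+8 = 16 giving 16 days.
Plumbing has 1 day of float (longest path through it is 15).
That remains the longest chain; total 16 days.

16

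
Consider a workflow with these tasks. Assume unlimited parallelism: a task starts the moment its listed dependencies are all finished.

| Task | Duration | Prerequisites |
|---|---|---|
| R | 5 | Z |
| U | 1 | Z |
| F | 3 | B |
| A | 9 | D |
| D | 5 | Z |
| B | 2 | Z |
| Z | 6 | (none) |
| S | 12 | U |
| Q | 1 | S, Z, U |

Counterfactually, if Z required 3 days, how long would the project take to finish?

17

Critical path before the change: Z→D→A = 6+5+9 = 20 giving 20 days.
Since Z is critical, the -3 change carries straight to that chain (now 17 days).
That remains the longest chain; total 17 days.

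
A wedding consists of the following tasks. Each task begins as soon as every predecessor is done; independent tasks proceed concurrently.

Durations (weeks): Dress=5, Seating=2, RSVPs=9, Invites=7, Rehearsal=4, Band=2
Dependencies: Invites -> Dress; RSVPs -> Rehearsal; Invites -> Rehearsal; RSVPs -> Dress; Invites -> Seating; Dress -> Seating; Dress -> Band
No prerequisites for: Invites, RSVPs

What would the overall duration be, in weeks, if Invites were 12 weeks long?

19

As given, the longest chain is RSVPs→Dress→Band = 9+5+2 = 16, so the finish is 16 weeks.
The longest path through Invites is only 14 weeks, so Invites has float 2.
Now Invites→Dress→Band = 12+5+2 = 19 is longest, so the finish becomes 19 weeks.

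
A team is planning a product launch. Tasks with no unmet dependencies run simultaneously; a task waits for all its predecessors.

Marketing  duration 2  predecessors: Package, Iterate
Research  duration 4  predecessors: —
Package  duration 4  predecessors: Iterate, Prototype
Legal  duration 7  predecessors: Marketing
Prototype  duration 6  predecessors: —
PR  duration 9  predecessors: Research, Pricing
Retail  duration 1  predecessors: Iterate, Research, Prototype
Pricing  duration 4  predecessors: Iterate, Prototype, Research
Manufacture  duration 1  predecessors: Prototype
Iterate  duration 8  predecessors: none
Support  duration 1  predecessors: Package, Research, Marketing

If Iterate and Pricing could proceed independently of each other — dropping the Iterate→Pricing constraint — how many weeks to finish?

21

Original critical path: Iterate→Package→Marketing→Legal = 8+4+2+7 = 21 ⇒ 21 weeks.
Without Iterate→Pricing, Pricing's earliest start moves from 8 to 6.
New critical path: Iterate→Package→Marketing→Legal = 8+4+2+7 = 21 ⇒ 21 weeks.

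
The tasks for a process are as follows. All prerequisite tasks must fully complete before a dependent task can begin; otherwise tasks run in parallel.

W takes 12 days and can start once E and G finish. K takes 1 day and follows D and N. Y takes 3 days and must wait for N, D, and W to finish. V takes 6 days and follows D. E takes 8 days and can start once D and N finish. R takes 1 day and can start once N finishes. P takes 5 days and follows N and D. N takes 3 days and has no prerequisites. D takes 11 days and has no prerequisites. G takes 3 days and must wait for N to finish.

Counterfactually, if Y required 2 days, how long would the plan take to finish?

33

As given, the longest chain is D→E→W→Y = 11+8+12+3 = 34, so the finish is 34 days.
Since Y is critical, the -1 change carries straight to that chain (now 33 days).
The critical path is still D→E→W→Y; finish is now 33 days.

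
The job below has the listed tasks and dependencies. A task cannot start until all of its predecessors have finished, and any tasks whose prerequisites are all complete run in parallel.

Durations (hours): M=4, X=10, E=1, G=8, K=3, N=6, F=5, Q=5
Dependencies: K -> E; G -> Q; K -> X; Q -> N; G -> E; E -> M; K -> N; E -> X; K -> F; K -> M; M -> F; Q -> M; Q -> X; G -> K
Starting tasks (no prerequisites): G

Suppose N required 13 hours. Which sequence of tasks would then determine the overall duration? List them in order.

G, Q, N

Actual critical path: G→Q→X = 8+5+10 = 23 ⇒ 23 hours.
N has 4 hours of float (longest path through it is 19).
New critical path: G→Q→N = 8+5+13 = 26 ⇒ 26 hours.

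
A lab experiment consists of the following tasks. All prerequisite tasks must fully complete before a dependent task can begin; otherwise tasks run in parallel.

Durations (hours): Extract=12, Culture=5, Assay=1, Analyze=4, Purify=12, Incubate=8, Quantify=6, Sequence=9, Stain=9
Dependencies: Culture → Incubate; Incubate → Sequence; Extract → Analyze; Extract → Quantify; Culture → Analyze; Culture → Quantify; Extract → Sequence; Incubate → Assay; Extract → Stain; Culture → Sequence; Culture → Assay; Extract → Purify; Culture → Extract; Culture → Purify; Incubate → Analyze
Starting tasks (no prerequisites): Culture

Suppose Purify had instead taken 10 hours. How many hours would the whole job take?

As given, the longest chain is Culture→Extract→Purify = 5+12+12 = 29, so the finish is 29 hours.
Since Purify is critical, the -2 change carries straight to that chain (now 27 hours).
No other chain overtakes it, so the finish is 27 hours.

27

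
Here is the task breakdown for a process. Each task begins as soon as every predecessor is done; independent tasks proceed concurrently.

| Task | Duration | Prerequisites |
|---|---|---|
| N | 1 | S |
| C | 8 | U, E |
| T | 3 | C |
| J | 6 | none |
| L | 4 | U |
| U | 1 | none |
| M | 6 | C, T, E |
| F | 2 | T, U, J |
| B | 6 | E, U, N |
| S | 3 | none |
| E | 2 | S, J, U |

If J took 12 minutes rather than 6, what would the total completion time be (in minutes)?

The binding path is J→E→C→T→M = 6+2+8+3+6 = 25; finish at 25 minutes.
Since J is critical, the +6 change carries straight to that chain (now 31 minutes).
No other chain overtakes it, so the finish is 31 minutes.

31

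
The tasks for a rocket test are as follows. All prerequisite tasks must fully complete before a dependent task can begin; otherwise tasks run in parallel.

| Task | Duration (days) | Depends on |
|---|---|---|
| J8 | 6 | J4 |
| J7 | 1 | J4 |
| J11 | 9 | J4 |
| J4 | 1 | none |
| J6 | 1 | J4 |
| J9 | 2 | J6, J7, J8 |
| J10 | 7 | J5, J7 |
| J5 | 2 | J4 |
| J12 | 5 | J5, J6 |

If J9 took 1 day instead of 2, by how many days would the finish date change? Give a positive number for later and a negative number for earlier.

0

Critical path before the change: J4→J5→J10 = 1+2+7 = 10 giving 10 days.
The longest path through J9 is only 9 days, so J9 has float 1.
No other chain overtakes it, so the finish is 10 days.
Change in finish: 10 − 10 = +0 days.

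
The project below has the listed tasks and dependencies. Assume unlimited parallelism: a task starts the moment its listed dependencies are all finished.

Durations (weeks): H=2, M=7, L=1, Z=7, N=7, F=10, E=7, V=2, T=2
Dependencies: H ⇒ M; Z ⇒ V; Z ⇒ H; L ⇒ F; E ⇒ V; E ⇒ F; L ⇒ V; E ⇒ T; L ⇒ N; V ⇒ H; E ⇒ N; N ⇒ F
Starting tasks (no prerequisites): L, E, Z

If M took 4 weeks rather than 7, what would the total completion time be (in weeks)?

24

As given, the longest chain is E→N→F = 7+7+10 = 24, so the finish is 24 weeks.
M has 6 weeks of float (longest path through it is 18).
The critical path is still E→N→F; finish is now 24 weeks.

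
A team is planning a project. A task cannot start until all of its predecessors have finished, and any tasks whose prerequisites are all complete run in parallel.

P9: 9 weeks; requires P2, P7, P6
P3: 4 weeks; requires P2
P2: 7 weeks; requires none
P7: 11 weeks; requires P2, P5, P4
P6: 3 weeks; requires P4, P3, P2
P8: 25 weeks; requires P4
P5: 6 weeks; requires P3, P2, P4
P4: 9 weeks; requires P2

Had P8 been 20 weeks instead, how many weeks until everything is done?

42

Actual critical path: P2→P4→P5→P7→P9 = 7+9+6+11+9 = 42 ⇒ 42 weeks.
P8 has 1 week of float (longest path through it is 41).
That remains the longest chain; total 42 weeks.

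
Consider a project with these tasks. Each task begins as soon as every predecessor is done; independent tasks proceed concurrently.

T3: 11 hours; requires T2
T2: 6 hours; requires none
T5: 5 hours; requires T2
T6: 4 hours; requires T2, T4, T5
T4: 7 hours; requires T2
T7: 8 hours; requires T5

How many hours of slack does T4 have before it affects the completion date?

The longest chain is T2→T5→T7 = 6+5+8 = 19; overall finish 19 hours.
T4 finishes as early as 13 and must finish by 15.
Float = 19 − 17 = 2.

2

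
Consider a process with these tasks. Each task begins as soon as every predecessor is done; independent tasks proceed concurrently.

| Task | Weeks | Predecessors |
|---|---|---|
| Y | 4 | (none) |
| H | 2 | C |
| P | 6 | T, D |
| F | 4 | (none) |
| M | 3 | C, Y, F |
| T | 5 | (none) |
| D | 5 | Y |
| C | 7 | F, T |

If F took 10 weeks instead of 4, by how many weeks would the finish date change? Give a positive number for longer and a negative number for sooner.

5

As given, the longest chain is T→C→M = 5+7+3 = 15, so the finish is 15 weeks.
The longest path through F is only 14 weeks, so F has float 1.
New critical path: F→C→M = 10+7+3 = 20 ⇒ 20 weeks.
Change in finish: 20 − 15 = +5 weeks.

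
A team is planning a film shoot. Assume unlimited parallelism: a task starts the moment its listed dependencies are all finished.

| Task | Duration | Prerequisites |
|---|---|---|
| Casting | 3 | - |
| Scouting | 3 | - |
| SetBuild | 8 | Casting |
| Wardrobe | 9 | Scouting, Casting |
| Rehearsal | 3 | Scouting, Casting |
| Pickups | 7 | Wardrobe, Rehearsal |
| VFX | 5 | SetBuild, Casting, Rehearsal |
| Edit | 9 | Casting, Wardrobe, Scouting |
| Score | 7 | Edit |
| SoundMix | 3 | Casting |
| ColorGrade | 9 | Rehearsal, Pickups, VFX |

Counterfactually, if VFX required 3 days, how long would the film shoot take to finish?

28

Critical path before the change: Casting→Wardrobe→Pickups→ColorGrade = 3+9+7+9 = 28 giving 28 days.
VFX is off the critical path — its longest chain is 25 days, giving 3 of slack.
No other chain overtakes it, so the finish is 28 days.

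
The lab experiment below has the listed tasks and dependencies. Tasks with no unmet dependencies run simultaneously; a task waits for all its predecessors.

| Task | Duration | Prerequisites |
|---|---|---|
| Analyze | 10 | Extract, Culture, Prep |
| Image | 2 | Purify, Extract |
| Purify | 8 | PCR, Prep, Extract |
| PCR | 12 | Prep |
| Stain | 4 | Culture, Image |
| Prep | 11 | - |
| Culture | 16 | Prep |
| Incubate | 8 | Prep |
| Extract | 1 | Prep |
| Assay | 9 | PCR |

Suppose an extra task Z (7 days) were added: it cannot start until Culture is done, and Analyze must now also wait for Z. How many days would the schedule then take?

44

Originally the schedule takes 37 days.
With Z inserted, Analyze now waits for max(Extract, Culture, Prep, Z).
New critical path: Prep→Culture→Z→Analyze = 11+16+7+10 = 44 ⇒ 44 days.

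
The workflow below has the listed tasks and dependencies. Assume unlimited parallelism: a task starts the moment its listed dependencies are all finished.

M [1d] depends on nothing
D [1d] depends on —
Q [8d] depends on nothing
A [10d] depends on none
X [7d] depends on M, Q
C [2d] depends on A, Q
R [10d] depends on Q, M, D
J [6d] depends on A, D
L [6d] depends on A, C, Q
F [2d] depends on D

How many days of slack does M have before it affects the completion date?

Q→R = 8+10 = 18 sets the makespan at 18 days.
M finishes as early as 1 and must finish by 8.
Float = 18 − 11 = 7.

7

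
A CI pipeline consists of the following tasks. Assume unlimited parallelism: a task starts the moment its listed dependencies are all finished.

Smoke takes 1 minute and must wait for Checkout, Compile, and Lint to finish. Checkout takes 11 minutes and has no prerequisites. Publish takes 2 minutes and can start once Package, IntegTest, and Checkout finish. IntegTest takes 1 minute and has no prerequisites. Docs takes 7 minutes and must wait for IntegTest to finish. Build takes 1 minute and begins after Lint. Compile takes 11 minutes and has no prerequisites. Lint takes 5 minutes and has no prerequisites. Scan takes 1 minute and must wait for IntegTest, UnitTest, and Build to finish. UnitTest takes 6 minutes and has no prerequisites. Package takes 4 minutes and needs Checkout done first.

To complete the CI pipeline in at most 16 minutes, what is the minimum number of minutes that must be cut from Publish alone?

1

Current finish: 17 minutes; target: 16.
Publish is on every critical path, so each minute cut from Publish cuts the finish by one (this holds down to a finish of 16).
Need 17 − 16 = 1 minute off Publish → Publish becomes 1 minute, finish becomes 16.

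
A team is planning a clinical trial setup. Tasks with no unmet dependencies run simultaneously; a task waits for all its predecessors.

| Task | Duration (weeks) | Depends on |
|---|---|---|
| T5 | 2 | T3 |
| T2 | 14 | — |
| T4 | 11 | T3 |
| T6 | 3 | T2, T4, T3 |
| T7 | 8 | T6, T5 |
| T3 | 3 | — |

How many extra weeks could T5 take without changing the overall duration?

Critical path: T2→T6→T7 = 14+3+8 = 25, so the finish is 25 weeks.
T5 finishes as early as 5 and must finish by 17.
So T5 can slip 17 − 5 = 12 weeks.

12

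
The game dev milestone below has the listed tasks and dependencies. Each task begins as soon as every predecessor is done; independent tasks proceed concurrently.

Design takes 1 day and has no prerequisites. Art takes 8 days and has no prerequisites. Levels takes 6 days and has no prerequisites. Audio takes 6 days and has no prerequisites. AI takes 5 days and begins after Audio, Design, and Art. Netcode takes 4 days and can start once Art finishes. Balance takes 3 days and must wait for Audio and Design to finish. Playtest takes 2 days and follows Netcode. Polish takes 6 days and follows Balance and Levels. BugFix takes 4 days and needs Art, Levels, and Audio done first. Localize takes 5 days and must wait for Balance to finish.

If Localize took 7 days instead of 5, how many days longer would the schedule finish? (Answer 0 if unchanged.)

As given, the longest chain is Audio→Balance→Polish = 6+3+6 = 15, so the finish is 15 days.
Localize has 1 day of float (longest path through it is 14).
Now Audio→Balance→Localize = 6+3+7 = 16 is longest, so the finish becomes 16 days.
Change in finish: 16 − 15 = +1 days.

1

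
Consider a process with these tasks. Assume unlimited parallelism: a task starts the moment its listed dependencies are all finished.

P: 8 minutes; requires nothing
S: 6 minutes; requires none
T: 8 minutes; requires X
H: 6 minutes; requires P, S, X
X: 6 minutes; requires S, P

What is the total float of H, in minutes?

The longest chain is P→X→T = 8+6+8 = 22; overall finish 22 minutes.
The longest chain containing H totals 20 minutes.
Slack of H = 16 − 14 = 2 minutes.

2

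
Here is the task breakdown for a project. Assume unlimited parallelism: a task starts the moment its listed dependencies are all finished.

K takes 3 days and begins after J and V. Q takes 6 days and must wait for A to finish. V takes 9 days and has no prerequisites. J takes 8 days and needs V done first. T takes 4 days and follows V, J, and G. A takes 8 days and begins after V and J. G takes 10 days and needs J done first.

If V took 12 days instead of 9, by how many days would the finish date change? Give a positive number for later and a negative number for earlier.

3

As given, the longest chain is V→J→G→T = 9+8+10+4 = 31, so the finish is 31 days.
V lies on that path, so at 12 days the path becomes 34 days.
The critical path is still V→J→G→T; finish is now 34 days.
Change in finish: 34 − 31 = +3 days.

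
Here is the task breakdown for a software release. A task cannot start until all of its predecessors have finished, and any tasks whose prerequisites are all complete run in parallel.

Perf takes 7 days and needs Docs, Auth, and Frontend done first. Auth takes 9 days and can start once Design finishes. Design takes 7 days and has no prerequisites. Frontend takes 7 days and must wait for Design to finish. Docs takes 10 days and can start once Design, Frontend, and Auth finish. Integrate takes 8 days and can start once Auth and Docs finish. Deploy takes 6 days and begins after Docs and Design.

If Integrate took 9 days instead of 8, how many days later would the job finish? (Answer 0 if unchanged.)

1

As given, the longest chain is Design→Auth→Docs→Integrate = 7+9+10+8 = 34, so the finish is 34 days.
Integrate is on the critical path; changing it to 9 makes that path 35 days.
The critical path is still Design→Auth→Docs→Integrate; finish is now 35 days.
Change in finish: 35 − 34 = +1 days.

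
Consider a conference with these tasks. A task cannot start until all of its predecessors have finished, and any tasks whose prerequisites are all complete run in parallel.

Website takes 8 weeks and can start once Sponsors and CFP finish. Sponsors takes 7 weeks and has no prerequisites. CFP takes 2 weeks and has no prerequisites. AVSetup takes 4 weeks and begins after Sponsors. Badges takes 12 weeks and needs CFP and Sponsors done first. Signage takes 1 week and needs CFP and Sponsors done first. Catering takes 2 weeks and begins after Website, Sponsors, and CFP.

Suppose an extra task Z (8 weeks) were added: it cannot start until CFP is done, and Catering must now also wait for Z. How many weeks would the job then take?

19

Originally the job takes 19 weeks.
With Z inserted, Catering now waits for max(Website, Sponsors, CFP, Z).
New critical path: Sponsors→Badges = 7+12 = 19 ⇒ 19 weeks.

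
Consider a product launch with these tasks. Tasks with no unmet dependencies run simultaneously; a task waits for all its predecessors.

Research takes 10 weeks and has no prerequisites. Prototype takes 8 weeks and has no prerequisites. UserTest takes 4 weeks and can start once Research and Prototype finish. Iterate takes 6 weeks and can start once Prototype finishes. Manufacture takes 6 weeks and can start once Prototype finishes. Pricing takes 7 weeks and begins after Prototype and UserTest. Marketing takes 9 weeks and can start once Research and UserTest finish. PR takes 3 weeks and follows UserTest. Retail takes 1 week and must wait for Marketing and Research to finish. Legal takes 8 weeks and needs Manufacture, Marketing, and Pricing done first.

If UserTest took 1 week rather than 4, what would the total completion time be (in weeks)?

Actual critical path: Research→UserTest→Marketing→Legal = 10+4+9+8 = 31 ⇒ 31 weeks.
Since UserTest is critical, the -3 change carries straight to that chain (now 28 weeks).
The critical path is still Research→UserTest→Marketing→Legal; finish is now 28 weeks.

28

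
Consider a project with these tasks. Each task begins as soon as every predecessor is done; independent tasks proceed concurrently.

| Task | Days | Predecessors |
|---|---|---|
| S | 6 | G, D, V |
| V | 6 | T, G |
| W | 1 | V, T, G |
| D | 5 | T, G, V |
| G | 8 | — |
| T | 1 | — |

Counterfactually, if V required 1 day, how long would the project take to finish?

20

As given, the longest chain is G→V→D→S = 8+6+5+6 = 25, so the finish is 25 days.
V lies on that path, so at 1 day the path becomes 20 days.
That remains the longest chain; total 20 days.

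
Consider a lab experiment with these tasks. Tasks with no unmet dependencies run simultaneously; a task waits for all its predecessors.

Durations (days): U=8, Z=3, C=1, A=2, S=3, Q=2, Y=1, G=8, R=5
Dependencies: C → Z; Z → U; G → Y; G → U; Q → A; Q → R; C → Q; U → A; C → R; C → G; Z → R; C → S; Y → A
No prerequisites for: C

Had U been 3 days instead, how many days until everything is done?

Actual critical path: C→G→U→A = 1+8+8+2 = 19 ⇒ 19 days.
U lies on that path, so at 3 days the path becomes 14 days.
That remains the longest chain; total 14 days.

14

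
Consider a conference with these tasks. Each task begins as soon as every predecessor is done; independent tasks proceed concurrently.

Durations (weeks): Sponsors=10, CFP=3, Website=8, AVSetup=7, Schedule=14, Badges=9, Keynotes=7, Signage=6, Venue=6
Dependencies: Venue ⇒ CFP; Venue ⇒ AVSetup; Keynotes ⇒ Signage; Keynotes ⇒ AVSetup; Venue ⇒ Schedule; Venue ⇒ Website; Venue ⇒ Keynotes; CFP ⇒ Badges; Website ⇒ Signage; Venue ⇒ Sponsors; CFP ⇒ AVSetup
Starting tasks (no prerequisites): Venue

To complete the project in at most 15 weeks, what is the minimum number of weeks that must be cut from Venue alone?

5

Current finish: 20 weeks; target: 15.
Venue is on every critical path, so each week cut from Venue cuts the finish by one (this holds down to a finish of 15).
Need 20 − 15 = 5 weeks off Venue → Venue becomes 1 week, finish becomes 15.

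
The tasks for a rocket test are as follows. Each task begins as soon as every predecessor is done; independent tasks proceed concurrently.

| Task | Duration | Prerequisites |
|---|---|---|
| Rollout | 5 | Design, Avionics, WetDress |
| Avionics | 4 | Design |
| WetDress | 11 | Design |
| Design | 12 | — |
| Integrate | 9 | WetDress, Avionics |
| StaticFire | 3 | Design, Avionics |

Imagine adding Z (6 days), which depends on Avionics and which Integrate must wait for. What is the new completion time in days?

32

Originally the plan takes 32 days.
With Z inserted, Integrate now waits for max(WetDress, Avionics, Z).
New critical path: Design→WetDress→Integrate = 12+11+9 = 32 ⇒ 32 days.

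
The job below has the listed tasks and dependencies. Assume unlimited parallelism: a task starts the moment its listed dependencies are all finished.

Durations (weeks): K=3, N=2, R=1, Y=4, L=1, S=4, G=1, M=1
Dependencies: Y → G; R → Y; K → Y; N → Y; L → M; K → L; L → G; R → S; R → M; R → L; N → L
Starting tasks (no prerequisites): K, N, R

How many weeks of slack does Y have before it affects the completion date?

K→Y→G = 3+4+1 = 8 sets the makespan at 8 weeks.
The longest chain containing Y totals 8 weeks.
So Y can slip 7 − 7 = 0 weeks.

0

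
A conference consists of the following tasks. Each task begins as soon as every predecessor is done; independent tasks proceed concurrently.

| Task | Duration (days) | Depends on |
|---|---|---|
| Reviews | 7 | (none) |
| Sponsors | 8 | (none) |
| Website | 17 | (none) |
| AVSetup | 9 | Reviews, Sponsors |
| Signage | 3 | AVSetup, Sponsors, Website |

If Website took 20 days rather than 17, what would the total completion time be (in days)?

23

As given, the longest chain is Website→Signage = 17+3 = 20, so the finish is 20 days.
Since Website is critical, the +3 change carries straight to that chain (now 23 days).
The critical path is still Website→Signage; finish is now 23 days.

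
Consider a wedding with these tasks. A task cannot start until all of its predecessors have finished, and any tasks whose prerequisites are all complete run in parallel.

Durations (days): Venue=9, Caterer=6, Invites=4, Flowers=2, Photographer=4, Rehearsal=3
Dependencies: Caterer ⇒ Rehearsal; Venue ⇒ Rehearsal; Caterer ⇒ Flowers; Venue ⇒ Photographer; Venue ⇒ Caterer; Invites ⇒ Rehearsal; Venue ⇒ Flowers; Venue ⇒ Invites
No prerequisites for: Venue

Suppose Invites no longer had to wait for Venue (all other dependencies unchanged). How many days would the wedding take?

Original critical path: Venue→Caterer→Rehearsal = 9+6+3 = 18 ⇒ 18 days.
Without Venue→Invites, Invites's earliest start moves from 9 to 0.
The longest chain is now Venue→Caterer→Rehearsal = 9+6+3 = 18, so the wedding takes 18 days.

18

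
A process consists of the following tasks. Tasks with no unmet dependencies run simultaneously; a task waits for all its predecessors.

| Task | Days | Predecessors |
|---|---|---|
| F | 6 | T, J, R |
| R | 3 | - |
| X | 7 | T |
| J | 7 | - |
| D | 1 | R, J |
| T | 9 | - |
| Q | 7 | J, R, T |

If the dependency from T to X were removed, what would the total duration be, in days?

16

With the dependency in place, T→Q = 9+7 = 16 sets the finish at 16 days.
Without T→X, X's earliest start moves from 9 to 0.
New critical path: T→Q = 9+7 = 16 ⇒ 16 days.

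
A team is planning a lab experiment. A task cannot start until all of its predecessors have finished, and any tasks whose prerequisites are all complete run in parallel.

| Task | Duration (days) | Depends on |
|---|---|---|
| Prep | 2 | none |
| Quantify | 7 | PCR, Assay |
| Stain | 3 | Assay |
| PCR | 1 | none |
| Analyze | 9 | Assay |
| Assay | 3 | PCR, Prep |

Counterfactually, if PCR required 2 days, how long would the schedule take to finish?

Critical path before the change: Prep→Assay→Analyze = 2+3+9 = 14 giving 14 days.
PCR has 1 day of float (longest path through it is 13).
That remains the longest chain; total 14 days.

14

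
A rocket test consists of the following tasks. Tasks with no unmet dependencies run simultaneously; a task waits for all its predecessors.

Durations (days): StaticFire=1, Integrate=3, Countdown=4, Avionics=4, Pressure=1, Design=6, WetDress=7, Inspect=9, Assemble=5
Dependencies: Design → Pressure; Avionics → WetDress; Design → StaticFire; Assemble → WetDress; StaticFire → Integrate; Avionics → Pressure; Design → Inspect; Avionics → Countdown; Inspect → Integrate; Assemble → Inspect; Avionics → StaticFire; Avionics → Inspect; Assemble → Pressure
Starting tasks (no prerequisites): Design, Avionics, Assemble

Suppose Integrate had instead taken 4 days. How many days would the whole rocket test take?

19

Baseline: Design→Inspect→Integrate = 6+9+3 = 18 → 18 days.
Since Integrate is critical, the +1 change carries straight to that chain (now 19 days).
No other chain overtakes it, so the finish is 19 days.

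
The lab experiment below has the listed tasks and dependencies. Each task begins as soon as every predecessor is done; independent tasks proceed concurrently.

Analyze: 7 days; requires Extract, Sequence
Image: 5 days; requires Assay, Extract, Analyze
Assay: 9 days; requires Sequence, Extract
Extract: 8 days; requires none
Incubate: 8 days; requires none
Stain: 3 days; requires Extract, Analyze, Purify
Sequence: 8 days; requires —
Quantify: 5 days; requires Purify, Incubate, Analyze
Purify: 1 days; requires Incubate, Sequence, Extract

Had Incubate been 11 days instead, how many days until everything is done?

Baseline: Extract→Assay→Image = 8+9+5 = 22 → 22 days.
The longest path through Incubate is only 14 days, so Incubate has float 8.
That remains the longest chain; total 22 days.

22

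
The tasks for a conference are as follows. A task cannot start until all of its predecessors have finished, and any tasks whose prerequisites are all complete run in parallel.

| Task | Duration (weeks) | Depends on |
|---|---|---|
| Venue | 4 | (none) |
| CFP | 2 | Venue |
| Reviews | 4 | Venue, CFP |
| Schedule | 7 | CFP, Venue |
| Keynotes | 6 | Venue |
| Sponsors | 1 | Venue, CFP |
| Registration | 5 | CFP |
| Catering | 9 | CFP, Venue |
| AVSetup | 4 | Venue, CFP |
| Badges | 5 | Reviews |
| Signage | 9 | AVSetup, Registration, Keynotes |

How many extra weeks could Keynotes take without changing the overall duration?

1

The longest chain is Venue→CFP→Registration→Signage = 4+2+5+9 = 20; overall finish 20 weeks.
The longest chain containing Keynotes totals 19 weeks.
Slack of Keynotes = 5 − 4 = 1 week.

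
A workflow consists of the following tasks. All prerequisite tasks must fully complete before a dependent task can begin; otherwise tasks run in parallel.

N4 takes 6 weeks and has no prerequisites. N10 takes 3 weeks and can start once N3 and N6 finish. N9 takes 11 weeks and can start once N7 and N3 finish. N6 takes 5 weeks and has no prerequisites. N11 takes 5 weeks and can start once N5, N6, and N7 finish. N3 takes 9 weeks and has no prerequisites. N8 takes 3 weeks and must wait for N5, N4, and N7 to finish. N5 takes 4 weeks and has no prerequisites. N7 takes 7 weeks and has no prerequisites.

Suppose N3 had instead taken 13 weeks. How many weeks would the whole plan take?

24

Critical path before the change: N3→N9 = 9+11 = 20 giving 20 weeks.
N3 is on the critical path; changing it to 13 makes that path 24 weeks.
That remains the longest chain; total 24 weeks.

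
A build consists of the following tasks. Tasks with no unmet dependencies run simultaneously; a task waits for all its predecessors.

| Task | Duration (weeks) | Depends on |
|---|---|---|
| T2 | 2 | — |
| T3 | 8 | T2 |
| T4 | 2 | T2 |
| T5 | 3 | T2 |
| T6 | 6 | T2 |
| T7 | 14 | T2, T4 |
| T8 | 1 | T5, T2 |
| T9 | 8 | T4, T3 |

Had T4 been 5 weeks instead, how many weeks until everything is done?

21

The binding path is T2→T4→T7 = 2+2+14 = 18; finish at 18 weeks.
Since T4 is critical, the +3 change carries straight to that chain (now 21 weeks).
That remains the longest chain; total 21 weeks.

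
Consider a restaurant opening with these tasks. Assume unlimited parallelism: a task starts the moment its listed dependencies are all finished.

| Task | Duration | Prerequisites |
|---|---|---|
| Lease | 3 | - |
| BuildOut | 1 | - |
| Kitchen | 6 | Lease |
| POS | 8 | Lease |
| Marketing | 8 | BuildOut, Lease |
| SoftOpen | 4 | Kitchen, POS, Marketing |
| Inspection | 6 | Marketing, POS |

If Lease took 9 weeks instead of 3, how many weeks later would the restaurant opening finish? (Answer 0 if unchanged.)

The binding path is Lease→POS→Inspection = 3+8+6 = 17; finish at 17 weeks.
Lease is on the critical path; changing it to 9 makes that path 23 weeks.
No other chain overtakes it, so the finish is 23 weeks.
Change in finish: 23 − 17 = +6 weeks.

6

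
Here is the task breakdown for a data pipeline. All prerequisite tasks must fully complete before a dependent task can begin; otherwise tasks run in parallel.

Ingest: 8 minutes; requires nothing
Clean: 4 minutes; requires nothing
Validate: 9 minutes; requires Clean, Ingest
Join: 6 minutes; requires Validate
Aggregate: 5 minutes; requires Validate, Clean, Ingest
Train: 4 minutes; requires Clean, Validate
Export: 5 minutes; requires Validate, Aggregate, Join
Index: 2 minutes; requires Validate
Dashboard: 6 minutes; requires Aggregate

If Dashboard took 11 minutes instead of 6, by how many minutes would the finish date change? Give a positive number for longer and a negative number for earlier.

5

Baseline: Ingest→Validate→Aggregate→Dashboard = 8+9+5+6 = 28 → 28 minutes.
Dashboard is on the critical path; changing it to 11 makes that path 33 minutes.
The critical path is still Ingest→Validate→Aggregate→Dashboard; finish is now 33 minutes.
Change in finish: 33 − 28 = +5 minutes.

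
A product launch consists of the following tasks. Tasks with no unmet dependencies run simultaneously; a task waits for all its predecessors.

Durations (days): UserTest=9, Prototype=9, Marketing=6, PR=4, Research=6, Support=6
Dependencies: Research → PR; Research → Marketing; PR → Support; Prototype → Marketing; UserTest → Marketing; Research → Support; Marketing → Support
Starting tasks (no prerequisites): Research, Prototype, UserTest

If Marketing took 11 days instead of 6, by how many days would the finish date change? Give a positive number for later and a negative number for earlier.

Critical path before the change: Prototype→Marketing→Support = 9+6+6 = 21 giving 21 days.
Since Marketing is critical, the +5 change carries straight to that chain (now 26 days).
The critical path is still Prototype→Marketing→Support; finish is now 26 days.
Change in finish: 26 − 21 = +5 days.

5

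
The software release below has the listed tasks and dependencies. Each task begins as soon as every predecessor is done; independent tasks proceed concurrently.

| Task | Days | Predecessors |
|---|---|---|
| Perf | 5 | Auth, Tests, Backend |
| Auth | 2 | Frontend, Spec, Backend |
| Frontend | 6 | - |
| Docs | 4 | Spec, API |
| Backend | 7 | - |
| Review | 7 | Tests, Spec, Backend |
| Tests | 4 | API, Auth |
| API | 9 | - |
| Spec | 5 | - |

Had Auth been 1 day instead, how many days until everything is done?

Baseline: Backend→Auth→Tests→Review = 7+2+4+7 = 20 → 20 days.
Auth lies on that path, so at 1 day the path becomes 19 days.
The binding chain switches to API→Tests→Review = 9+4+7 = 20; finish 20 days.

20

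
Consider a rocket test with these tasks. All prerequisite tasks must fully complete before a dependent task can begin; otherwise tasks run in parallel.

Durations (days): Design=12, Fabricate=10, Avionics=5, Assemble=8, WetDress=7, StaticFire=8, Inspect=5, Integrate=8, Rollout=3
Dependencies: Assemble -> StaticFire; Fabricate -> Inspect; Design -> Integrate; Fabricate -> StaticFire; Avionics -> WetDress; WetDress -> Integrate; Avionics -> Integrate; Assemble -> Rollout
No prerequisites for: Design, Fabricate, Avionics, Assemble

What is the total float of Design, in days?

0

Critical path: Design→Integrate = 12+8 = 20, so the finish is 20 days.
Design finishes as early as 12 and must finish by 12.
Slack of Design = 0 − 0 = 0 days.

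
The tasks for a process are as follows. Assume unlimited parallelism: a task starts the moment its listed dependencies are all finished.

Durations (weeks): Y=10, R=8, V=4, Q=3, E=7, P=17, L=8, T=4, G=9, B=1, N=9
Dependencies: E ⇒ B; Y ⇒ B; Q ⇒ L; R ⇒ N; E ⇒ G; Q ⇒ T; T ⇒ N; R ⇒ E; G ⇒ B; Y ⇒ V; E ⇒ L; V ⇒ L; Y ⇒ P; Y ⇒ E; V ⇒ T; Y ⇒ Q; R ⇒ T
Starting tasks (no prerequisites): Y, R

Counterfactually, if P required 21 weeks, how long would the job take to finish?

The binding path is Y→P = 10+17 = 27; finish at 27 weeks.
P lies on that path, so at 21 weeks the path becomes 31 weeks.
The critical path is still Y→P; finish is now 31 weeks.

31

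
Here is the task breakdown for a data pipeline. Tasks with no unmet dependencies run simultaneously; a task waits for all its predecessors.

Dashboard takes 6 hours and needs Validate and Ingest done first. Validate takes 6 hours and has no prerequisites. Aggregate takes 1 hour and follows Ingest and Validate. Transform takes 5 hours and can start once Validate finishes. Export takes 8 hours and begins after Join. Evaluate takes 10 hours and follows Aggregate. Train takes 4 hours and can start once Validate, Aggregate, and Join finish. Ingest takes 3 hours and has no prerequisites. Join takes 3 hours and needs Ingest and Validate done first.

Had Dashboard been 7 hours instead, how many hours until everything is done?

Actual critical path: Validate→Join→Export = 6+3+8 = 17 ⇒ 17 hours.
Dashboard has 5 hours of float (longest path through it is 12).
The critical path is still Validate→Join→Export; finish is now 17 hours.

17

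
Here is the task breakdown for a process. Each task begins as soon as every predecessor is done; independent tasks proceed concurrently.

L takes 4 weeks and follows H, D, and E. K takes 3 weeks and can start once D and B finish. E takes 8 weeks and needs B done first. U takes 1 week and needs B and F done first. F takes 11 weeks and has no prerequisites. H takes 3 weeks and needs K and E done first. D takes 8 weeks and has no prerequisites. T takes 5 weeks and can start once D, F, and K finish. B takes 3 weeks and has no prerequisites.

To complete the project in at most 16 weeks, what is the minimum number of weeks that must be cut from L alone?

2

Current finish: 18 weeks; target: 16.
L is on every critical path, so each week cut from L cuts the finish by one (this holds down to a finish of 16).
Need 18 − 16 = 2 weeks off L → L becomes 2 weeks, finish becomes 16.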